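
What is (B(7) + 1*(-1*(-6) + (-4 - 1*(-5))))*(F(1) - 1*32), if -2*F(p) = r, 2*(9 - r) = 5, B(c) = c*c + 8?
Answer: -2256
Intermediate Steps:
B(c) = 8 + c**2 (B(c) = c**2 + 8 = 8 + c**2)
r = 13/2 (r = 9 - 1/2*5 = 9 - 5/2 = 13/2 ≈ 6.5000)
F(p) = -13/4 (F(p) = -1/2*13/2 = -13/4)
(B(7) + 1*(-1*(-6) + (-4 - 1*(-5))))*(F(1) - 1*32) = ((8 + 7**2) + 1*(-1*(-6) + (-4 - 1*(-5))))*(-13/4 - 1*32) = ((8 + 49) + 1*(6 + (-4 + 5)))*(-13/4 - 32) = (57 + 1*(6 + 1))*(-141/4) = (57 + 1*7)*(-141/4) = (57 + 7)*(-141/4) = 64*(-141/4) = -2256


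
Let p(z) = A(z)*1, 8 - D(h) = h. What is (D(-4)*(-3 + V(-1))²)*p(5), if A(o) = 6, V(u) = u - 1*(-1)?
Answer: 648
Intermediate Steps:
D(h) = 8 - h
V(u) = 1 + u (V(u) = u + 1 = 1 + u)
p(z) = 6 (p(z) = 6*1 = 6)
(D(-4)*(-3 + V(-1))²)*p(5) = ((8 - 1*(-4))*(-3 + (1 - 1))²)*6 = ((8 + 4)*(-3 + 0)²)*6 = (12*(-3)²)*6 = (12*9)*6 = 108*6 = 648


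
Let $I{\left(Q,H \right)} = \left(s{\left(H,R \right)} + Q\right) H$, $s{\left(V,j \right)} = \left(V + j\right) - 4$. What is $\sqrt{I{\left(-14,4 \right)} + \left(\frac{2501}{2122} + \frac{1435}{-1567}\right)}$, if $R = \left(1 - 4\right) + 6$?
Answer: $\frac{i \sqrt{483592221631666}}{3325174} \approx 6.6134 i$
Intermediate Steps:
$R = 3$ ($R = -3 + 6 = 3$)
$s{\left(V,j \right)} = -4 + V + j$
$I{\left(Q,H \right)} = H \left(-1 + H + Q\right)$ ($I{\left(Q,H \right)} = \left(\left(-4 + H + 3\right) + Q\right) H = \left(\left(-1 + H\right) + Q\right) H = \left(-1 + H + Q\right) H = H \left(-1 + H + Q\right)$)
$\sqrt{I{\left(-14,4 \right)} + \left(\frac{2501}{2122} + \frac{1435}{-1567}\right)} = \sqrt{4 \left(-1 + 4 - 14\right) + \left(\frac{2501}{2122} + \frac{1435}{-1567}\right)} = \sqrt{4 \left(-11\right) + \left(2501 \cdot \frac{1}{2122} + 1435 \left(- \frac{1}{1567}\right)\right)} = \sqrt{-44 + \left(\frac{2501}{2122} - \frac{1435}{1567}\right)} = \sqrt{-44 + \frac{873997}{3325174}} = \sqrt{- \frac{145433659}{3325174}} = \frac{i \sqrt{483592221631666}}{3325174}$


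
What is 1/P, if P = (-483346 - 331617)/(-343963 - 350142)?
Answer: 694105/814963 ≈ 0.85170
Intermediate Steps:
P = 814963/694105 (P = -814963/(-694105) = -814963*(-1/694105) = 814963/694105 ≈ 1.1741)
1/P = 1/(814963/694105) = 694105/814963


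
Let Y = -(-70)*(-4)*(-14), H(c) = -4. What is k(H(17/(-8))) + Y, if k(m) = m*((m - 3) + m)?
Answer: 3964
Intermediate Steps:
k(m) = m*(-3 + 2*m) (k(m) = m*((-3 + m) + m) = m*(-3 + 2*m))
Y = 3920 (Y = -5*56*(-14) = -280*(-14) = 3920)
k(H(17/(-8))) + Y = -4*(-3 + 2*(-4)) + 3920 = -4*(-3 - 8) + 3920 = -4*(-11) + 3920 = 44 + 3920 = 3964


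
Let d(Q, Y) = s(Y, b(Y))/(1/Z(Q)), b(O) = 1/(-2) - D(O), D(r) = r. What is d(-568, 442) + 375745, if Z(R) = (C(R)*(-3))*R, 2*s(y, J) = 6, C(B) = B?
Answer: -2527871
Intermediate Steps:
b(O) = -½ - O (b(O) = 1/(-2) - O = 1*(-½) - O = -½ - O)
s(y, J) = 3 (s(y, J) = (½)*6 = 3)
Z(R) = -3*R² (Z(R) = (R*(-3))*R = (-3*R)*R = -3*R²)
d(Q, Y) = -9*Q² (d(Q, Y) = 3/(1/(-3*Q²)) = 3/((-1/(3*Q²))) = 3*(-3*Q²) = -9*Q²)
d(-568, 442) + 375745 = -9*(-568)² + 375745 = -9*322624 + 375745 = -2903616 + 375745 = -2527871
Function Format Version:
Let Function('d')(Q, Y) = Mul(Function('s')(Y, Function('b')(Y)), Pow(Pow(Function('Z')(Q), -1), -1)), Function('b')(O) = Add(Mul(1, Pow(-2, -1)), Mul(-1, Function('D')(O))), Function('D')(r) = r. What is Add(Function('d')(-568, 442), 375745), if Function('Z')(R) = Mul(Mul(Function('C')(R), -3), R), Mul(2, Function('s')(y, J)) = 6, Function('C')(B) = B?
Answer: -2527871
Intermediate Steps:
Function('b')(O) = Add(Rational(-1, 2), Mul(-1, O)) (Function('b')(O) = Add(Mul(1, Pow(-2, -1)), Mul(-1, O)) = Add(Mul(1, Rational(-1, 2)), Mul(-1, O)) = Add(Rational(-1, 2), Mul(-1, O)))
Function('s')(y, J) = 3 (Function('s')(y, J) = Mul(Rational(1, 2), 6) = 3)
Function('Z')(R) = Mul(-3, Pow(R, 2)) (Function('Z')(R) = Mul(Mul(R, -3), R) = Mul(Mul(-3, R), R) = Mul(-3, Pow(R, 2)))
Function('d')(Q, Y) = Mul(-9, Pow(Q, 2)) (Function('d')(Q, Y) = Mul(3, Pow(Pow(Mul(-3, Pow(Q, 2)), -1), -1)) = Mul(3, Pow(Mul(Rational(-1, 3), Pow(Q, -2)), -1)) = Mul(3, Mul(-3, Pow(Q, 2))) = Mul(-9, Pow(Q, 2)))
Add(Function('d')(-568, 442), 375745) = Add(Mul(-9, Pow(-568, 2)), 375745) = Add(Mul(-9, 322624), 375745) = Add(-2903616, 375745) = -2527871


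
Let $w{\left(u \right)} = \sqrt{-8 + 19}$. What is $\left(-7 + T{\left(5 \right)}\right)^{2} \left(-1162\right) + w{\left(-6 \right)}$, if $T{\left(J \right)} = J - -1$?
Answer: $-1162 + \sqrt{11} \approx -1158.7$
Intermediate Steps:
$T{\left(J \right)} = 1 + J$ ($T{\left(J \right)} = J + 1 = 1 + J$)
$w{\left(u \right)} = \sqrt{11}$
$\left(-7 + T{\left(5 \right)}\right)^{2} \left(-1162\right) + w{\left(-6 \right)} = \left(-7 + \left(1 + 5\right)\right)^{2} \left(-1162\right) + \sqrt{11} = \left(-7 + 6\right)^{2} \left(-1162\right) + \sqrt{11} = \left(-1\right)^{2} \left(-1162\right) + \sqrt{11} = 1 \left(-1162\right) + \sqrt{11} = -1162 + \sqrt{11}$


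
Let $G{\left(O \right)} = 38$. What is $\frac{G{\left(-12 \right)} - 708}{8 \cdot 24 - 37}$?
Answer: $- \frac{134}{31} \approx -4.3226$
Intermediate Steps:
$\frac{G{\left(-12 \right)} - 708}{8 \cdot 24 - 37} = \frac{38 - 708}{8 \cdot 24 - 37} = - \frac{670}{192 - 37} = - \frac{670}{155} = \left(-670\right) \frac{1}{155} = - \frac{134}{31}$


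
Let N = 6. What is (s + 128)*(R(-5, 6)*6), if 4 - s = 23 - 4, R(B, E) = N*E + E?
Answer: 28476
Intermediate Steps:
R(B, E) = 7*E (R(B, E) = 6*E + E = 7*E)
s = -15 (s = 4 - (23 - 4) = 4 - 1*19 = 4 - 19 = -15)
(s + 128)*(R(-5, 6)*6) = (-15 + 128)*((7*6)*6) = 113*(42*6) = 113*252 = 28476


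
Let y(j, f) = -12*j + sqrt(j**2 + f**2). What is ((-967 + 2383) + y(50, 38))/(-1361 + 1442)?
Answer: 272/27 + 2*sqrt(986)/81 ≈ 10.849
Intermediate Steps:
y(j, f) = sqrt(f**2 + j**2) - 12*j (y(j, f) = -12*j + sqrt(f**2 + j**2) = sqrt(f**2 + j**2) - 12*j)
((-967 + 2383) + y(50, 38))/(-1361 + 1442) = ((-967 + 2383) + (sqrt(38**2 + 50**2) - 12*50))/(-1361 + 1442) = (1416 + (sqrt(1444 + 2500) - 600))/81 = (1416 + (sqrt(3944) - 600))*(1/81) = (1416 + (2*sqrt(986) - 600))*(1/81) = (1416 + (-600 + 2*sqrt(986)))*(1/81) = (816 + 2*sqrt(986))*(1/81) = 272/27 + 2*sqrt(986)/81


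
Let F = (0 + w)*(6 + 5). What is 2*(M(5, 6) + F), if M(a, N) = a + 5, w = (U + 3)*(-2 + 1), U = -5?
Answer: 64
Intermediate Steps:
w = 2 (w = (-5 + 3)*(-2 + 1) = -2*(-1) = 2)
M(a, N) = 5 + a
F = 22 (F = (0 + 2)*(6 + 5) = 2*11 = 22)
2*(M(5, 6) + F) = 2*((5 + 5) + 22) = 2*(10 + 22) = 2*32 = 64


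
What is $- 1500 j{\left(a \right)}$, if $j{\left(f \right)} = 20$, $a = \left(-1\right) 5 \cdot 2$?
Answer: $-30000$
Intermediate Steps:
$a = -10$ ($a = \left(-5\right) 2 = -10$)
$- 1500 j{\left(a \right)} = \left(-1500\right) 20 = -30000$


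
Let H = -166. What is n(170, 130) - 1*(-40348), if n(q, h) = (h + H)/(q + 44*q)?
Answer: 17147898/425 ≈ 40348.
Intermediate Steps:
n(q, h) = (-166 + h)/(45*q) (n(q, h) = (h - 166)/(q + 44*q) = (-166 + h)/((45*q)) = (-166 + h)*(1/(45*q)) = (-166 + h)/(45*q))
n(170, 130) - 1*(-40348) = (1/45)*(-166 + 130)/170 - 1*(-40348) = (1/45)*(1/170)*(-36) + 40348 = -2/425 + 40348 = 17147898/425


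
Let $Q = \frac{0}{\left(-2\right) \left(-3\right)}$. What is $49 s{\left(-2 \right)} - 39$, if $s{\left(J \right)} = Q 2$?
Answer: $-39$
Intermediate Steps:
$Q = 0$ ($Q = \frac{0}{6} = 0 \cdot \frac{1}{6} = 0$)
$s{\left(J \right)} = 0$ ($s{\left(J \right)} = 0 \cdot 2 = 0$)
$49 s{\left(-2 \right)} - 39 = 49 \cdot 0 - 39 = 0 - 39 = -39$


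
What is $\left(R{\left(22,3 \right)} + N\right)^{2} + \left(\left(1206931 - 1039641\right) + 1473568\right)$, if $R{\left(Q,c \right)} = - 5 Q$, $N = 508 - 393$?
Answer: $1640883$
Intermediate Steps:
$N = 115$ ($N = 508 - 393 = 115$)
$\left(R{\left(22,3 \right)} + N\right)^{2} + \left(\left(1206931 - 1039641\right) + 1473568\right) = \left(\left(-5\right) 22 + 115\right)^{2} + \left(\left(1206931 - 1039641\right) + 1473568\right) = \left(-110 + 115\right)^{2} + \left(167290 + 1473568\right) = 5^{2} + 1640858 = 25 + 1640858 = 1640883$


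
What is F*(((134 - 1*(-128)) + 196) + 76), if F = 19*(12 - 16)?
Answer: -40584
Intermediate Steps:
F = -76 (F = 19*(-4) = -76)
F*(((134 - 1*(-128)) + 196) + 76) = -76*(((134 - 1*(-128)) + 196) + 76) = -76*(((134 + 128) + 196) + 76) = -76*((262 + 196) + 76) = -76*(458 + 76) = -76*534 = -40584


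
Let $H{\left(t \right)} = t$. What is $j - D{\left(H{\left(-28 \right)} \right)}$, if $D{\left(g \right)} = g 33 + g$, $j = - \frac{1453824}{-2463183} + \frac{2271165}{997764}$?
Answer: $\frac{86916732429065}{91025011956} \approx 954.87$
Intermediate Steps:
$j = \frac{260921046953}{91025011956}$ ($j = \left(-1453824\right) \left(- \frac{1}{2463183}\right) + 2271165 \cdot \frac{1}{997764} = \frac{161536}{273687} + \frac{757055}{332588} = \frac{260921046953}{91025011956} \approx 2.8665$)
$D{\left(g \right)} = 34 g$ ($D{\left(g \right)} = 33 g + g = 34 g$)
$j - D{\left(H{\left(-28 \right)} \right)} = \frac{260921046953}{91025011956} - 34 \left(-28\right) = \frac{260921046953}{91025011956} - -952 = \frac{260921046953}{91025011956} + 952 = \frac{86916732429065}{91025011956}$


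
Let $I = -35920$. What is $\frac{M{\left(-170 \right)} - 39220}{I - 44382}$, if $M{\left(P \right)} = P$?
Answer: $\frac{19695}{40151} \approx 0.49052$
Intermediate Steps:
$\frac{M{\left(-170 \right)} - 39220}{I - 44382} = \frac{-170 - 39220}{-35920 - 44382} = - \frac{39390}{-80302} = \left(-39390\right) \left(- \frac{1}{80302}\right) = \frac{19695}{40151}$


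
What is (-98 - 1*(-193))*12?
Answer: 1140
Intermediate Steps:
(-98 - 1*(-193))*12 = (-98 + 193)*12 = 95*12 = 1140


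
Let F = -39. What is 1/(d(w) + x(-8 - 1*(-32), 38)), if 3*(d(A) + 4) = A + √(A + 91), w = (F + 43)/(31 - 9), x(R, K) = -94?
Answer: -106656/10434791 - 33*√11033/10434791 ≈ -0.010553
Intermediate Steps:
w = 2/11 (w = (-39 + 43)/(31 - 9) = 4/22 = 4*(1/22) = 2/11 ≈ 0.18182)
d(A) = -4 + A/3 + √(91 + A)/3 (d(A) = -4 + (A + √(A + 91))/3 = -4 + (A + √(91 + A))/3 = -4 + (A/3 + √(91 + A)/3) = -4 + A/3 + √(91 + A)/3)
1/(d(w) + x(-8 - 1*(-32), 38)) = 1/((-4 + (⅓)*(2/11) + √(91 + 2/11)/3) - 94) = 1/((-4 + 2/33 + √(1003/11)/3) - 94) = 1/((-4 + 2/33 + (√11033/11)/3) - 94) = 1/((-4 + 2/33 + √11033/33) - 94) = 1/((-130/33 + √11033/33) - 94) = 1/(-3232/33 + √11033/33)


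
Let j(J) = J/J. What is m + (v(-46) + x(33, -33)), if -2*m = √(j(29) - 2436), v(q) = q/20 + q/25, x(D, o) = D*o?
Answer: -54657/50 - I*√2435/2 ≈ -1093.1 - 24.673*I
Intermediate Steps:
v(q) = 9*q/100 (v(q) = q*(1/20) + q*(1/25) = q/20 + q/25 = 9*q/100)
j(J) = 1
m = -I*√2435/2 (m = -√(1 - 2436)/2 = -I*√2435/2 ≈ -24.673*I)
m + (v(-46) + x(33, -33)) = -I*√2435/2 + ((9/100)*(-46) + 33*(-33)) = -I*√2435/2 + (-207/50 - 1089) = -I*√2435/2 - 54657/50 = -54657/50 - I*√2435/2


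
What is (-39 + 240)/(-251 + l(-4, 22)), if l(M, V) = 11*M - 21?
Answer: -201/316 ≈ -0.63608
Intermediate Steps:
l(M, V) = -21 + 11*M
(-39 + 240)/(-251 + l(-4, 22)) = (-39 + 240)/(-251 + (-21 + 11*(-4))) = 201/(-251 + (-21 - 44)) = 201/(-251 - 65) = 201/(-316) = 201*(-1/316) = -201/316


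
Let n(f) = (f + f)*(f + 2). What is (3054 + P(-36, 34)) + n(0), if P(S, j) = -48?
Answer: 3006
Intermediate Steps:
n(f) = 2*f*(2 + f) (n(f) = (2*f)*(2 + f) = 2*f*(2 + f))
(3054 + P(-36, 34)) + n(0) = (3054 - 48) + 2*0*(2 + 0) = 3006 + 2*0*2 = 3006 + 0 = 3006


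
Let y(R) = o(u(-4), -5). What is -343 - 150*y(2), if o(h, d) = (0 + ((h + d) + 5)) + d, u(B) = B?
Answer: 1007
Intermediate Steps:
o(h, d) = 5 + h + 2*d (o(h, d) = (0 + ((d + h) + 5)) + d = (0 + (5 + d + h)) + d = (5 + d + h) + d = 5 + h + 2*d)
y(R) = -9 (y(R) = 5 - 4 + 2*(-5) = 5 - 4 - 10 = -9)
-343 - 150*y(2) = -343 - 150*(-9) = -343 + 1350 = 1007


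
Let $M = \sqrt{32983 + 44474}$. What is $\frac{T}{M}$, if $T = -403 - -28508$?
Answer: $\frac{28105 \sqrt{77457}}{77457} \approx 100.98$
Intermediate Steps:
$T = 28105$ ($T = -403 + 28508 = 28105$)
$M = \sqrt{77457} \approx 278.31$
$\frac{T}{M} = \frac{28105}{\sqrt{77457}} = 28105 \frac{\sqrt{77457}}{77457} = \frac{28105 \sqrt{77457}}{77457}$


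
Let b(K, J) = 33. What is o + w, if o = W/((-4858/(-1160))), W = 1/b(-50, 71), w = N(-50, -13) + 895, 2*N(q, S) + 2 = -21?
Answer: 141638579/160314 ≈ 883.51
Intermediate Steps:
N(q, S) = -23/2 (N(q, S) = -1 + (½)*(-21) = -1 - 21/2 = -23/2)
w = 1767/2 (w = -23/2 + 895 = 1767/2 ≈ 883.50)
W = 1/33 ≈ 0.030303
o = 580/80157 (o = 1/(33*((-4858/(-1160)))) = 1/(33*((-4858*(-1/1160)))) = 1/(33*(2429/580)) = (1/33)*(580/2429) = 580/80157 ≈ 0.0072358)
o + w = 580/80157 + 1767/2 = 141638579/160314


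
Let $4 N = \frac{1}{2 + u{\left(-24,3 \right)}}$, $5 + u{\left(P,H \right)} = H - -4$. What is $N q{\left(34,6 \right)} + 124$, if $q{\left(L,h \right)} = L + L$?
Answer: $\frac{513}{4} \approx 128.25$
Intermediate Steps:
$u{\left(P,H \right)} = -1 + H$ ($u{\left(P,H \right)} = -5 + \left(H - -4\right) = -5 + \left(H + 4\right) = -5 + \left(4 + H\right) = -1 + H$)
$q{\left(L,h \right)} = 2 L$
$N = \frac{1}{16}$ ($N = \frac{1}{4 \left(2 + \left(-1 + 3\right)\right)} = \frac{1}{4 \left(2 + 2\right)} = \frac{1}{4 \cdot 4} = \frac{1}{4} \cdot \frac{1}{4} = \frac{1}{16} \approx 0.0625$)
$N q{\left(34,6 \right)} + 124 = \frac{2 \cdot 34}{16} + 124 = \frac{1}{16} \cdot 68 + 124 = \frac{17}{4} + 124 = \frac{513}{4}$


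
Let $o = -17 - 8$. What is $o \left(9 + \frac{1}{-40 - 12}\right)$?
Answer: $- \frac{11675}{52} \approx -224.52$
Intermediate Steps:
$o = -25$ ($o = -17 - 8 = -25$)
$o \left(9 + \frac{1}{-40 - 12}\right) = - 25 \left(9 + \frac{1}{-40 - 12}\right) = - 25 \left(9 + \frac{1}{-52}\right) = - 25 \left(9 - \frac{1}{52}\right) = \left(-25\right) \frac{467}{52} = - \frac{11675}{52}$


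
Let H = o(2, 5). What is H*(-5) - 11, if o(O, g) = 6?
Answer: -41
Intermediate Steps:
H = 6
H*(-5) - 11 = 6*(-5) - 11 = -30 - 11 = -41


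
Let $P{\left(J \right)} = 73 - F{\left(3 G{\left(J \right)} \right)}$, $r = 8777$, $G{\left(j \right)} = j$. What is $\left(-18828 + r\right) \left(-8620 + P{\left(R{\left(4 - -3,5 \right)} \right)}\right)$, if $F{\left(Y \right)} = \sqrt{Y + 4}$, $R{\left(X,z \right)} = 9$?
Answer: $85905897 + 10051 \sqrt{31} \approx 8.5962 \cdot 10^{7}$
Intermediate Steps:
$F{\left(Y \right)} = \sqrt{4 + Y}$
$P{\left(J \right)} = 73 - \sqrt{4 + 3 J}$
$\left(-18828 + r\right) \left(-8620 + P{\left(R{\left(4 - -3,5 \right)} \right)}\right) = \left(-18828 + 8777\right) \left(-8620 + \left(73 - \sqrt{4 + 3 \cdot 9}\right)\right) = - 10051 \left(-8620 + \left(73 - \sqrt{4 + 27}\right)\right) = - 10051 \left(-8620 + \left(73 - \sqrt{31}\right)\right) = - 10051 \left(-8547 - \sqrt{31}\right) = 85905897 + 10051 \sqrt{31}$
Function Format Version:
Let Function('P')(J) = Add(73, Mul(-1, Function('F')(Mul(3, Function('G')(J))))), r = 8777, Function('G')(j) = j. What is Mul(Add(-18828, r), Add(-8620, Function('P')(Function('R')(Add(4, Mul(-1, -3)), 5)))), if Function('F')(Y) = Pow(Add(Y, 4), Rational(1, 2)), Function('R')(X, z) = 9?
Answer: Add(85905897, Mul(10051, Pow(31, Rational(1, 2)))) ≈ 8.5962e+7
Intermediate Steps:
Function('F')(Y) = Pow(Add(4, Y), Rational(1, 2))
Function('P')(J) = Add(73, Mul(-1, Pow(Add(4, Mul(3, J)), Rational(1, 2))))
Mul(Add(-18828, r), Add(-8620, Function('P')(Function('R')(Add(4, Mul(-1, -3)), 5)))) = Mul(Add(-18828, 8777), Add(-8620, Add(73, Mul(-1, Pow(Add(4, Mul(3, 9)), Rational(1, 2)))))) = Mul(-10051, Add(-8620, Add(73, Mul(-1, Pow(Add(4, 27), Rational(1, 2)))))) = Mul(-10051, Add(-8620, Add(73, Mul(-1, Pow(31, Rational(1, 2)))))) = Mul(-10051, Add(-8547, Mul(-1, Pow(31, Rational(1, 2))))) = Add(85905897, Mul(10051, Pow(31, Rational(1, 2))))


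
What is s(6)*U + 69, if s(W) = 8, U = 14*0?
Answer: 69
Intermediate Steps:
U = 0
s(6)*U + 69 = 8*0 + 69 = 0 + 69 = 69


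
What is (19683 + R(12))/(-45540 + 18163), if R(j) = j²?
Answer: -19827/27377 ≈ -0.72422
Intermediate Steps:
(19683 + R(12))/(-45540 + 18163) = (19683 + 12²)/(-45540 + 18163) = (19683 + 144)/(-27377) = 19827*(-1/27377) = -19827/27377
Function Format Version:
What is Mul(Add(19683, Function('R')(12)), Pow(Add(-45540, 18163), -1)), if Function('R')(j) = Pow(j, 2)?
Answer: Rational(-19827, 27377) ≈ -0.72422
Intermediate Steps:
Mul(Add(19683, Function('R')(12)), Pow(Add(-45540, 18163), -1)) = Mul(Add(19683, Pow(12, 2)), Pow(Add(-45540, 18163), -1)) = Mul(Add(19683, 144), Pow(-27377, -1)) = Mul(19827, Rational(-1, 27377)) = Rational(-19827, 27377)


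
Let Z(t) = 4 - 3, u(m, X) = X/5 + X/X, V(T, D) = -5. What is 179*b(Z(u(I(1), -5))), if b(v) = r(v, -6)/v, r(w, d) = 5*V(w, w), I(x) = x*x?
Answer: -4475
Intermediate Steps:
I(x) = x²
r(w, d) = -25 (r(w, d) = 5*(-5) = -25)
u(m, X) = 1 + X/5 (u(m, X) = X*(⅕) + 1 = X/5 + 1 = 1 + X/5)
Z(t) = 1
b(v) = -25/v
179*b(Z(u(I(1), -5))) = 179*(-25/1) = 179*(-25*1) = 179*(-25) = -4475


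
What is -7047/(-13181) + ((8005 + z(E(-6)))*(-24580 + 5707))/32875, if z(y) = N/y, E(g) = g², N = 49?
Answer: -7965883423053/1733301500 ≈ -4595.8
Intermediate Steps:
z(y) = 49/y
-7047/(-13181) + ((8005 + z(E(-6)))*(-24580 + 5707))/32875 = -7047/(-13181) + ((8005 + 49/((-6)²))*(-24580 + 5707))/32875 = -7047*(-1/13181) + ((8005 + 49/36)*(-18873))*(1/32875) = 7047/13181 + ((8005 + 49*(1/36))*(-18873))*(1/32875) = 7047/13181 + ((8005 + 49/36)*(-18873))*(1/32875) = 7047/13181 + ((288229/36)*(-18873))*(1/32875) = 7047/13181 - 604416213/4*1/32875 = 7047/13181 - 604416213/131500 = -7965883423053/1733301500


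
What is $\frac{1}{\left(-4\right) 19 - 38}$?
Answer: $- \frac{1}{114} \approx -0.0087719$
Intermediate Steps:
$\frac{1}{\left(-4\right) 19 - 38} = \frac{1}{-76 + \left(-229 + 191\right)} = \frac{1}{-76 - 38} = \frac{1}{-114} = - \frac{1}{114}$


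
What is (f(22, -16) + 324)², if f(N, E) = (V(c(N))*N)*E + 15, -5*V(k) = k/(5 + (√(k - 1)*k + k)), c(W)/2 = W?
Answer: 18591322783954721/163405935225 + 185737582840832*√43/163405935225 ≈ 1.2123e+5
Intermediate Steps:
c(W) = 2*W
V(k) = -k/(5*(5 + k + k*√(-1 + k))) (V(k) = -k/(5*(5 + (√(k - 1)*k + k))) = -k/(5*(5 + (√(-1 + k)*k + k))) = -k/(5*(5 + (k*√(-1 + k) + k))) = -k/(5*(5 + (k + k*√(-1 + k)))) = -k/(5*(5 + k + k*√(-1 + k))))
f(N, E) = 15 - 2*E*N²/(25 + 10*N + 10*N*√(-1 + 2*N)) (f(N, E) = ((-2*N/(25 + 5*(2*N) + 5*(2*N)*√(-1 + 2*N)))*N)*E + 15 = ((-2*N/(25 + 10*N + 10*N*√(-1 + 2*N)))*N)*E + 15 = (-2*N²/(25 + 10*N + 10*N*√(-1 + 2*N)))*E + 15 = -2*E*N²/(25 + 10*N + 10*N*√(-1 + 2*N)) + 15 = 15 - 2*E*N²/(25 + 10*N + 10*N*√(-1 + 2*N)))
(f(22, -16) + 324)² = ((375 + 150*22 - 2*(-16)*22² + 150*22*√(-1 + 2*22))/(5*(5 + 2*22 + 2*22*√(-1 + 2*22))) + 324)² = ((375 + 3300 - 2*(-16)*484 + 150*22*√(-1 + 44))/(5*(5 + 44 + 2*22*√(-1 + 44))) + 324)² = ((375 + 3300 + 15488 + 150*22*√43)/(5*(5 + 44 + 2*22*√43)) + 324)² = ((375 + 3300 + 15488 + 3300*√43)/(5*(5 + 44 + 44*√43)) + 324)² = ((19163 + 3300*√43)/(5*(49 + 44*√43)) + 324)² = (324 + (19163 + 3300*√43)/(5*(49 + 44*√43)))²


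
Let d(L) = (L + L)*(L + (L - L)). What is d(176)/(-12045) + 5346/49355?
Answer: -54422698/10808745 ≈ -5.0351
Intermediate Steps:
d(L) = 2*L² (d(L) = (2*L)*(L + 0) = (2*L)*L = 2*L²)
d(176)/(-12045) + 5346/49355 = (2*176²)/(-12045) + 5346/49355 = (2*30976)*(-1/12045) + 5346*(1/49355) = 61952*(-1/12045) + 5346/49355 = -5632/1095 + 5346/49355 = -54422698/10808745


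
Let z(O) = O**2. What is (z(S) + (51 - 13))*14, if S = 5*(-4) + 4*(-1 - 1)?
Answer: 11508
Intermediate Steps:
S = -28 (S = -20 + 4*(-2) = -20 - 8 = -28)
(z(S) + (51 - 13))*14 = ((-28)**2 + (51 - 13))*14 = (784 + 38)*14 = 822*14 = 11508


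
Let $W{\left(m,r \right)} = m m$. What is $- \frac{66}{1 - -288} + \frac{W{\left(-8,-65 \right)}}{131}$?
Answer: $\frac{9850}{37859} \approx 0.26018$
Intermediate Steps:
$W{\left(m,r \right)} = m^{2}$
$- \frac{66}{1 - -288} + \frac{W{\left(-8,-65 \right)}}{131} = - \frac{66}{1 - -288} + \frac{\left(-8\right)^{2}}{131} = - \frac{66}{1 + 288} + 64 \cdot \frac{1}{131} = - \frac{66}{289} + \frac{64}{131} = \frac{9850}{37859}$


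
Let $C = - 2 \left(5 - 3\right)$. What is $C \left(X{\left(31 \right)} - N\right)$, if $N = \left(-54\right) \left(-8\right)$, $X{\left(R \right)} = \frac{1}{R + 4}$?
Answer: $\frac{60476}{35} \approx 1727.9$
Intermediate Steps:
$X{\left(R \right)} = \frac{1}{4 + R}$
$N = 432$
$C = -4$ ($C = \left(-2\right) 2 = -4$)
$C \left(X{\left(31 \right)} - N\right) = - 4 \left(\frac{1}{4 + 31} - 432\right) = - 4 \left(\frac{1}{35} - 432\right) = \left(-4\right) \left(- \frac{15119}{35}\right) = \frac{60476}{35}$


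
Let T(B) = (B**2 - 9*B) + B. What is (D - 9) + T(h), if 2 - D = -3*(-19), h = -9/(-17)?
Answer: -19639/289 ≈ -67.955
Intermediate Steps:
h = 9/17 (h = -9*(-1/17) = 9/17 ≈ 0.52941)
T(B) = B**2 - 8*B
D = -55 (D = 2 - (-3)*(-19) = 2 - 1*57 = 2 - 57 = -55)
(D - 9) + T(h) = (-55 - 9) + 9*(-8 + 9/17)/17 = -64 + (9/17)*(-127/17) = -64 - 1143/289 = -19639/289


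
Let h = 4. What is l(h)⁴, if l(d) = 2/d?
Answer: 1/16 ≈ 0.062500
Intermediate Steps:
l(h)⁴ = (2/4)⁴ = (2*(¼))⁴ = (½)⁴ = 1/16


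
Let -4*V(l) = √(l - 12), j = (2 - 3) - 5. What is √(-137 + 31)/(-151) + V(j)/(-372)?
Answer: I*(-√106/151 + √2/496) ≈ -0.065332*I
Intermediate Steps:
j = -6 (j = -1 - 5 = -6)
V(l) = -√(-12 + l)/4 (V(l) = -√(l - 12)/4 = -√(-12 + l)/4)
√(-137 + 31)/(-151) + V(j)/(-372) = √(-137 + 31)/(-151) - √(-12 - 6)/4/(-372) = √(-106)*(-1/151) - 3*I*√2/4*(-1/372) = (I*√106)*(-1/151) - 3*I*√2/4*(-1/372) = -I*√106/151 - 3*I*√2/4*(-1/372) = -I*√106/151 + I*√2/496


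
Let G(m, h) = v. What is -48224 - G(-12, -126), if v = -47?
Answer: -48177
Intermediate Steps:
G(m, h) = -47
-48224 - G(-12, -126) = -48224 - 1*(-47) = -48224 + 47 = -48177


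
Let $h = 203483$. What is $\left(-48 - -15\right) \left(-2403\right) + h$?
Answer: $282782$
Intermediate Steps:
$\left(-48 - -15\right) \left(-2403\right) + h = \left(-48 - -15\right) \left(-2403\right) + 203483 = \left(-48 + 15\right) \left(-2403\right) + 203483 = \left(-33\right) \left(-2403\right) + 203483 = 79299 + 203483 = 282782$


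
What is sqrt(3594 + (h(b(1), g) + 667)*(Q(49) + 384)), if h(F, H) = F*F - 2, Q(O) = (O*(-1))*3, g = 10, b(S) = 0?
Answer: 3*sqrt(17911) ≈ 401.50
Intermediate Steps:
Q(O) = -3*O (Q(O) = -O*3 = -3*O)
h(F, H) = -2 + F**2 (h(F, H) = F**2 - 2 = -2 + F**2)
sqrt(3594 + (h(b(1), g) + 667)*(Q(49) + 384)) = sqrt(3594 + ((-2 + 0**2) + 667)*(-3*49 + 384)) = sqrt(3594 + ((-2 + 0) + 667)*(-147 + 384)) = sqrt(3594 + (-2 + 667)*237) = sqrt(3594 + 665*237) = sqrt(3594 + 157605) = sqrt(161199) = 3*sqrt(17911)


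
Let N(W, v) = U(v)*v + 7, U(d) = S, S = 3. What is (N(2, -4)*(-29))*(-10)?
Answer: -1450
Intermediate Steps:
U(d) = 3
N(W, v) = 7 + 3*v (N(W, v) = 3*v + 7 = 7 + 3*v)
(N(2, -4)*(-29))*(-10) = ((7 + 3*(-4))*(-29))*(-10) = ((7 - 12)*(-29))*(-10) = -5*(-29)*(-10) = 145*(-10) = -1450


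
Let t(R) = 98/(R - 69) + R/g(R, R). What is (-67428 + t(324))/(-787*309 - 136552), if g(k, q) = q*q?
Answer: 1856956451/10457901900 ≈ 0.17756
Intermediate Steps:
g(k, q) = q**2
t(R) = 1/R + 98/(-69 + R) (t(R) = 98/(R - 69) + R/(R**2) = 98/(-69 + R) + R/R**2 = 98/(-69 + R) + 1/R = 1/R + 98/(-69 + R))
(-67428 + t(324))/(-787*309 - 136552) = (-67428 + 3*(-23 + 33*324)/(324*(-69 + 324)))/(-787*309 - 136552) = (-67428 + 3*(1/324)*(-23 + 10692)/255)/(-243183 - 136552) = (-67428 + 3*(1/324)*(1/255)*10669)/(-379735) = (-67428 + 10669/27540)*(-1/379735) = -1856956451/27540*(-1/379735) = 1856956451/10457901900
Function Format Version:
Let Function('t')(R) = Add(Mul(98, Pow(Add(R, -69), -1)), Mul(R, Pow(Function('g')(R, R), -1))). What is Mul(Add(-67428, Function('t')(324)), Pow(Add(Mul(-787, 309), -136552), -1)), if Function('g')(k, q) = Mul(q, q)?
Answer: Rational(1856956451, 10457901900) ≈ 0.17756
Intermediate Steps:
Function('g')(k, q) = Pow(q, 2)
Function('t')(R) = Add(Pow(R, -1), Mul(98, Pow(Add(-69, R), -1))) (Function('t')(R) = Add(Mul(98, Pow(Add(R, -69), -1)), Mul(R, Pow(Pow(R, 2), -1))) = Add(Mul(98, Pow(Add(-69, R), -1)), Mul(R, Pow(R, -2))) = Add(Mul(98, Pow(Add(-69, R), -1)), Pow(R, -1)) = Add(Pow(R, -1), Mul(98, Pow(Add(-69, R), -1))))
Mul(Add(-67428, Function('t')(324)), Pow(Add(Mul(-787, 309), -136552), -1)) = Mul(Add(-67428, Mul(3, Pow(324, -1), Pow(Add(-69, 324), -1), Add(-23, Mul(33, 324)))), Pow(Add(Mul(-787, 309), -136552), -1)) = Mul(Add(-67428, Mul(3, Rational(1, 324), Pow(255, -1), Add(-23, 10692))), Pow(Add(-243183, -136552), -1)) = Mul(Add(-67428, Mul(3, Rational(1, 324), Rational(1, 255), 10669)), Pow(-379735, -1)) = Mul(Add(-67428, Rational(10669, 27540)), Rational(-1, 379735)) = Mul(Rational(-1856956451, 27540), Rational(-1, 379735)) = Rational(1856956451, 10457901900)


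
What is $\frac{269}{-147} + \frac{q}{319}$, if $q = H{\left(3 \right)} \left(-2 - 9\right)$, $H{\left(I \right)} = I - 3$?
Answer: $- \frac{269}{147} \approx -1.8299$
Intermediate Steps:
$H{\left(I \right)} = -3 + I$
$q = 0$ ($q = \left(-3 + 3\right) \left(-2 - 9\right) = 0 \left(-11\right) = 0$)
$\frac{269}{-147} + \frac{q}{319} = \frac{269}{-147} + \frac{0}{319} = 269 \left(- \frac{1}{147}\right) + 0 \cdot \frac{1}{319} = - \frac{269}{147} + 0 = - \frac{269}{147}$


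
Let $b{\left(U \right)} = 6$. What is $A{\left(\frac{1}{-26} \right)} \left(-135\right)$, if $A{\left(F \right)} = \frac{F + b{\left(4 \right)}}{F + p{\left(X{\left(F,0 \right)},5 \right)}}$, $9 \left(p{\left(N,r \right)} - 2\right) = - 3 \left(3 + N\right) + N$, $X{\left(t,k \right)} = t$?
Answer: $- \frac{188325}{227} \approx -829.63$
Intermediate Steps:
$p{\left(N,r \right)} = 1 - \frac{2 N}{9}$ ($p{\left(N,r \right)} = 2 + \frac{- 3 \left(3 + N\right) + N}{9} = 2 + \frac{\left(-9 - 3 N\right) + N}{9} = 2 + \frac{-9 - 2 N}{9} = 2 - \left(1 + \frac{2 N}{9}\right) = 1 - \frac{2 N}{9}$)
$A{\left(F \right)} = \frac{6 + F}{1 + \frac{7 F}{9}}$ ($A{\left(F \right)} = \frac{F + 6}{F - \left(-1 + \frac{2 F}{9}\right)} = \frac{6 + F}{1 + \frac{7 F}{9}}$)
$A{\left(\frac{1}{-26} \right)} \left(-135\right) = \frac{9 \left(6 + \frac{1}{-26}\right)}{9 + \frac{7}{-26}} \left(-135\right) = \frac{9 \left(6 - \frac{1}{26}\right)}{9 + 7 \left(- \frac{1}{26}\right)} \left(-135\right) = 9 \frac{1}{9 - \frac{7}{26}} \cdot \frac{155}{26} \left(-135\right) = 9 \frac{1}{\frac{227}{26}} \cdot \frac{155}{26} \left(-135\right) = 9 \cdot \frac{26}{227} \cdot \frac{155}{26} \left(-135\right) = \frac{1395}{227} \left(-135\right) = - \frac{188325}{227}$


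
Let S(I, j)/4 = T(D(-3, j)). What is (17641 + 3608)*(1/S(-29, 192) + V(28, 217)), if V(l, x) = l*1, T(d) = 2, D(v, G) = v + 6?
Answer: 4781025/8 ≈ 5.9763e+5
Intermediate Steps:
D(v, G) = 6 + v
V(l, x) = l
S(I, j) = 8 (S(I, j) = 4*2 = 8)
(17641 + 3608)*(1/S(-29, 192) + V(28, 217)) = (17641 + 3608)*(1/8 + 28) = 21249*(⅛ + 28) = 21249*(225/8) = 4781025/8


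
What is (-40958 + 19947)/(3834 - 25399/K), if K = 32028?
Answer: -672940308/122769953 ≈ -5.4813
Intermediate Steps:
(-40958 + 19947)/(3834 - 25399/K) = (-40958 + 19947)/(3834 - 25399/32028) = -21011/(3834 - 25399*1/32028) = -21011/(3834 - 25399/32028) = -21011/122769953/32028 = -21011*32028/122769953 = -672940308/122769953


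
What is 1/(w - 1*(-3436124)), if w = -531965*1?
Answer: 1/2904159 ≈ 3.4433e-7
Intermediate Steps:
w = -531965
1/(w - 1*(-3436124)) = 1/(-531965 - 1*(-3436124)) = 1/(-531965 + 3436124) = 1/2904159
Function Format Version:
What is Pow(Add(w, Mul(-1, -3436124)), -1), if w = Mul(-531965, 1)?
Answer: Rational(1, 2904159) ≈ 3.4433e-7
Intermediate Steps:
w = -531965
Pow(Add(w, Mul(-1, -3436124)), -1) = Pow(Add(-531965, Mul(-1, -3436124)), -1) = Pow(Add(-531965, 3436124), -1) = Pow(2904159, -1) = Rational(1, 2904159)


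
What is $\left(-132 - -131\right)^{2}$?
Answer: $1$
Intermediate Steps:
$\left(-132 - -131\right)^{2} = \left(-132 + 131\right)^{2} = \left(-1\right)^{2} = 1$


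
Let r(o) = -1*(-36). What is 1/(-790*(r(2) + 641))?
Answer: -1/534830 ≈ -1.8698e-6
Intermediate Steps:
r(o) = 36
1/(-790*(r(2) + 641)) = 1/(-790*(36 + 641)) = 1/(-790*677) = 1/(-534830) = -1/534830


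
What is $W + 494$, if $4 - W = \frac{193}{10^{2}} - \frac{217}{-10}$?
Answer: $\frac{47437}{100} \approx 474.37$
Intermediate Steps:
$W = - \frac{1963}{100}$ ($W = 4 - \left(\frac{193}{10^{2}} - \frac{217}{-10}\right) = 4 - \left(\frac{193}{100} - - \frac{217}{10}\right) = 4 - \left(193 \cdot \frac{1}{100} + \frac{217}{10}\right) = 4 - \left(\frac{193}{100} + \frac{217}{10}\right) = 4 - \frac{2363}{100} = - \frac{1963}{100} \approx -19.63$)
$W + 494 = - \frac{1963}{100} + 494 = \frac{47437}{100}$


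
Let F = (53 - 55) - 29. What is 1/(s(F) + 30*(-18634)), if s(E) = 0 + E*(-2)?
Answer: -1/558958 ≈ -1.7890e-6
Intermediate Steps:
F = -31 (F = -2 - 29 = -31)
s(E) = -2*E (s(E) = 0 - 2*E = -2*E)
1/(s(F) + 30*(-18634)) = 1/(-2*(-31) + 30*(-18634)) = 1/(62 - 559020) = 1/(-558958) = -1/558958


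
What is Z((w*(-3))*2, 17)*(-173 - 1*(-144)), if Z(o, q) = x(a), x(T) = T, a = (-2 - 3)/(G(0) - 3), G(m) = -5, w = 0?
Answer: -145/8 ≈ -18.125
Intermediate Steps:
a = 5/8 (a = (-2 - 3)/(-5 - 3) = -5/(-8) = -5*(-⅛) = 5/8 ≈ 0.62500)
Z(o, q) = 5/8
Z((w*(-3))*2, 17)*(-173 - 1*(-144)) = 5*(-173 - 1*(-144))/8 = 5*(-173 + 144)/8 = (5/8)*(-29) = -145/8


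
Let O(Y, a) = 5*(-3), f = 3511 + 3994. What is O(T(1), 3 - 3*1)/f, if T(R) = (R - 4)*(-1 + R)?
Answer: -3/1501 ≈ -0.0019987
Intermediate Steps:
T(R) = (-1 + R)*(-4 + R) (T(R) = (-4 + R)*(-1 + R) = (-1 + R)*(-4 + R))
f = 7505
O(Y, a) = -15
O(T(1), 3 - 3*1)/f = -15/7505 = -15*1/7505 = -3/1501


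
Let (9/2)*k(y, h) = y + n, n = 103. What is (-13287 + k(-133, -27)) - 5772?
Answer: -57197/3 ≈ -19066.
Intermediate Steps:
k(y, h) = 206/9 + 2*y/9 (k(y, h) = 2*(y + 103)/9 = 2*(103 + y)/9 = 206/9 + 2*y/9)
(-13287 + k(-133, -27)) - 5772 = (-13287 + (206/9 + (2/9)*(-133))) - 5772 = (-13287 + (206/9 - 266/9)) - 5772 = (-13287 - 20/3) - 5772 = -39881/3 - 5772 = -57197/3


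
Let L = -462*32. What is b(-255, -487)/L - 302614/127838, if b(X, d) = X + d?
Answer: -156392485/67498464 ≈ -2.3170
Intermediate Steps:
L = -14784
b(-255, -487)/L - 302614/127838 = (-255 - 487)/(-14784) - 302614/127838 = -742*(-1/14784) - 302614*1/127838 = 53/1056 - 151307/63919 = -156392485/67498464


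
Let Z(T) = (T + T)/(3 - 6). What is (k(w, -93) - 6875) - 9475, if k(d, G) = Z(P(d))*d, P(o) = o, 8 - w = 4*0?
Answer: -49178/3 ≈ -16393.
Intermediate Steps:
w = 8 (w = 8 - 4*0 = 8 - 1*0 = 8 + 0 = 8)
Z(T) = -2*T/3 (Z(T) = (2*T)/(-3) = (2*T)*(-⅓) = -2*T/3)
k(d, G) = -2*d²/3 (k(d, G) = (-2*d/3)*d = -2*d²/3)
(k(w, -93) - 6875) - 9475 = (-⅔*8² - 6875) - 9475 = (-⅔*64 - 6875) - 9475 = (-128/3 - 6875) - 9475 = -20753/3 - 9475 = -49178/3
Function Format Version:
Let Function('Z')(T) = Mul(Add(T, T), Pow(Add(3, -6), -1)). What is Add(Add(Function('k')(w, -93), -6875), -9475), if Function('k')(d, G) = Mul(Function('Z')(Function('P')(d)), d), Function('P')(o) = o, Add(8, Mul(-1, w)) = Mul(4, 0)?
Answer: Rational(-49178, 3) ≈ -16393.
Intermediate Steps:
w = 8 (w = Add(8, Mul(-1, Mul(4, 0))) = Add(8, Mul(-1, 0)) = Add(8, 0) = 8)
Function('Z')(T) = Mul(Rational(-2, 3), T) (Function('Z')(T) = Mul(Mul(2, T), Pow(-3, -1)) = Mul(Mul(2, T), Rational(-1, 3)) = Mul(Rational(-2, 3), T))
Function('k')(d, G) = Mul(Rational(-2, 3), Pow(d, 2)) (Function('k')(d, G) = Mul(Mul(Rational(-2, 3), d), d) = Mul(Rational(-2, 3), Pow(d, 2)))
Add(Add(Function('k')(w, -93), -6875), -9475) = Add(Add(Mul(Rational(-2, 3), Pow(8, 2)), -6875), -9475) = Add(Add(Mul(Rational(-2, 3), 64), -6875), -9475) = Add(Add(Rational(-128, 3), -6875), -9475) = Add(Rational(-20753, 3), -9475) = Rational(-49178, 3)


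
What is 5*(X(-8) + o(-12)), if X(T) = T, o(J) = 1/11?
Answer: -435/11 ≈ -39.545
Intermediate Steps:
o(J) = 1/11
5*(X(-8) + o(-12)) = 5*(-8 + 1/11) = 5*(-87/11) = -435/11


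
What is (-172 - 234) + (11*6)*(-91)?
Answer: -6412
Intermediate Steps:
(-172 - 234) + (11*6)*(-91) = -406 + 66*(-91) = -406 - 6006 = -6412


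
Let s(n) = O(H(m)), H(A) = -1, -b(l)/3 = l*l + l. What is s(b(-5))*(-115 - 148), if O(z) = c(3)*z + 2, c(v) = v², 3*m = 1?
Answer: 1841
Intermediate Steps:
b(l) = -3*l - 3*l² (b(l) = -3*(l*l + l) = -3*(l² + l) = -3*(l + l²) = -3*l - 3*l²)
m = ⅓ (m = (⅓)*1 = ⅓ ≈ 0.33333)
O(z) = 2 + 9*z (O(z) = 3²*z + 2 = 9*z + 2 = 2 + 9*z)
s(n) = -7 (s(n) = 2 + 9*(-1) = 2 - 9 = -7)
s(b(-5))*(-115 - 148) = -7*(-115 - 148) = -7*(-263) = 1841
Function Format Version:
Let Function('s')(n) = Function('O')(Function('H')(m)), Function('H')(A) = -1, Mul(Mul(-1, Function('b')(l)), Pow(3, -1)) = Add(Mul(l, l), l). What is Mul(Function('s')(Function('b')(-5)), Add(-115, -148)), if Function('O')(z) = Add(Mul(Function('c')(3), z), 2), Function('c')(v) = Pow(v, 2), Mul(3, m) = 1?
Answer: 1841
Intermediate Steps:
Function('b')(l) = Add(Mul(-3, l), Mul(-3, Pow(l, 2))) (Function('b')(l) = Mul(-3, Add(Mul(l, l), l)) = Mul(-3, Add(Pow(l, 2), l)) = Mul(-3, Add(l, Pow(l, 2))) = Add(Mul(-3, l), Mul(-3, Pow(l, 2))))
m = Rational(1, 3) (m = Mul(Rational(1, 3), 1) = Rational(1, 3) ≈ 0.33333)
Function('O')(z) = Add(2, Mul(9, z)) (Function('O')(z) = Add(Mul(Pow(3, 2), z), 2) = Add(Mul(9, z), 2) = Add(2, Mul(9, z)))
Function('s')(n) = -7 (Function('s')(n) = Add(2, Mul(9, -1)) = Add(2, -9) = -7)
Mul(Function('s')(Function('b')(-5)), Add(-115, -148)) = Mul(-7, Add(-115, -148)) = Mul(-7, -263) = 1841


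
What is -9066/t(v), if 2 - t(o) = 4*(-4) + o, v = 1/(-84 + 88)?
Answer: -36264/71 ≈ -510.76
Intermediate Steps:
v = ¼ (v = 1/4 = ¼ ≈ 0.25000)
t(o) = 18 - o (t(o) = 2 - (4*(-4) + o) = 2 - (-16 + o) = 2 + (16 - o) = 18 - o)
-9066/t(v) = -9066/(18 - 1*¼) = -9066/(18 - ¼) = -9066/71/4 = -9066*4/71 = -36264/71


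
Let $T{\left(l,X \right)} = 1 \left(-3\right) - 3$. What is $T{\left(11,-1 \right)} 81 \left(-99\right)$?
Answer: $48114$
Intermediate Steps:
$T{\left(l,X \right)} = -6$ ($T{\left(l,X \right)} = -3 - 3 = -6$)
$T{\left(11,-1 \right)} 81 \left(-99\right) = \left(-6\right) 81 \left(-99\right) = \left(-486\right) \left(-99\right) = 48114$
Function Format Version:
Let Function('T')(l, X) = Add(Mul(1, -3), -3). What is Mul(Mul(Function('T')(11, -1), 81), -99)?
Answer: 48114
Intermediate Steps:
Function('T')(l, X) = -6 (Function('T')(l, X) = Add(-3, -3) = -6)
Mul(Mul(Function('T')(11, -1), 81), -99) = Mul(Mul(-6, 81), -99) = Mul(-486, -99) = 48114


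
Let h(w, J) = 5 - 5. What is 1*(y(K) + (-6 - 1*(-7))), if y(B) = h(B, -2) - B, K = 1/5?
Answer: ⅘ ≈ 0.80000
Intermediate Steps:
h(w, J) = 0
K = ⅕ ≈ 0.20000
y(B) = -B (y(B) = 0 - B = -B)
1*(y(K) + (-6 - 1*(-7))) = 1*(-1*⅕ + (-6 - 1*(-7))) = 1*(-⅕ + (-6 + 7)) = 1*(-⅕ + 1) = 1*(⅘) = ⅘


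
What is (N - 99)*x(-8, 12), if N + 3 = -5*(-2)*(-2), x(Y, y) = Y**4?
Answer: -499712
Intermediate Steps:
N = -23 (N = -3 - 5*(-2)*(-2) = -3 + 10*(-2) = -3 - 20 = -23)
(N - 99)*x(-8, 12) = (-23 - 99)*(-8)**4 = -122*4096 = -499712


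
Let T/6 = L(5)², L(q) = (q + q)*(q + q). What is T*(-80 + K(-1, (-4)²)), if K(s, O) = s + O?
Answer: -3900000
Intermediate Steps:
L(q) = 4*q² (L(q) = (2*q)*(2*q) = 4*q²)
K(s, O) = O + s
T = 60000 (T = 6*(4*5²)² = 6*(4*25)² = 6*100² = 6*10000 = 60000)
T*(-80 + K(-1, (-4)²)) = 60000*(-80 + ((-4)² - 1)) = 60000*(-80 + (16 - 1)) = 60000*(-80 + 15) = 60000*(-65) = -3900000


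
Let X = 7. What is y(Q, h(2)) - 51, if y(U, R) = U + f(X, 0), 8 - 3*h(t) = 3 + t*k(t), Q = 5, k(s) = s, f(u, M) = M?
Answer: -46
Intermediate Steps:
h(t) = 5/3 - t**2/3 (h(t) = 8/3 - (3 + t*t)/3 = 8/3 - (3 + t**2)/3 = 8/3 + (-1 - t**2/3) = 5/3 - t**2/3)
y(U, R) = U (y(U, R) = U + 0 = U)
y(Q, h(2)) - 51 = 5 - 51 = -46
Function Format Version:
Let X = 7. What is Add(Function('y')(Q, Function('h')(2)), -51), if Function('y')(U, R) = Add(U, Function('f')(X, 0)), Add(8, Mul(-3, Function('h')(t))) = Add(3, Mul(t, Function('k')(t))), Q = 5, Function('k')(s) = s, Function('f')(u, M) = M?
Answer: -46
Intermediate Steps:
Function('h')(t) = Add(Rational(5, 3), Mul(Rational(-1, 3), Pow(t, 2))) (Function('h')(t) = Add(Rational(8, 3), Mul(Rational(-1, 3), Add(3, Mul(t, t)))) = Add(Rational(8, 3), Mul(Rational(-1, 3), Add(3, Pow(t, 2)))) = Add(Rational(8, 3), Add(-1, Mul(Rational(-1, 3), Pow(t, 2)))) = Add(Rational(5, 3), Mul(Rational(-1, 3), Pow(t, 2))))
Function('y')(U, R) = U (Function('y')(U, R) = Add(U, 0) = U)
Add(Function('y')(Q, Function('h')(2)), -51) = Add(5, -51) = -46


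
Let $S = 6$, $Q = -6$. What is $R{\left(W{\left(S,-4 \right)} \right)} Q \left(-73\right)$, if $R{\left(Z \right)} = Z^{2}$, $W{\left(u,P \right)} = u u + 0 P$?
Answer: $567648$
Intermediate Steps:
$W{\left(u,P \right)} = u^{2}$ ($W{\left(u,P \right)} = u^{2} + 0 = u^{2}$)
$R{\left(W{\left(S,-4 \right)} \right)} Q \left(-73\right) = \left(6^{2}\right)^{2} \left(-6\right) \left(-73\right) = 36^{2} \left(-6\right) \left(-73\right) = 1296 \left(-6\right) \left(-73\right) = \left(-7776\right) \left(-73\right) = 567648$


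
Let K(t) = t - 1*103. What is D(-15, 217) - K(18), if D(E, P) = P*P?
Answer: 47174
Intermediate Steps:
K(t) = -103 + t (K(t) = t - 103 = -103 + t)
D(E, P) = P²
D(-15, 217) - K(18) = 217² - (-103 + 18) = 47089 - 1*(-85) = 47089 + 85 = 47174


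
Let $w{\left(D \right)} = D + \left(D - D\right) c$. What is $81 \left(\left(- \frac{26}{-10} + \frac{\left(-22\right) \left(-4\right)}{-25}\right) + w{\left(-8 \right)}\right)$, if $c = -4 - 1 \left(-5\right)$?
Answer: $- \frac{18063}{25} \approx -722.52$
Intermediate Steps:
$c = 1$ ($c = -4 - -5 = -4 + 5 = 1$)
$w{\left(D \right)} = D$ ($w{\left(D \right)} = D + \left(D - D\right) 1 = D + 0 \cdot 1 = D + 0 = D$)
$81 \left(\left(- \frac{26}{-10} + \frac{\left(-22\right) \left(-4\right)}{-25}\right) + w{\left(-8 \right)}\right) = 81 \left(\left(- \frac{26}{-10} + \frac{\left(-22\right) \left(-4\right)}{-25}\right) - 8\right) = 81 \left(\left(\left(-26\right) \left(- \frac{1}{10}\right) + 88 \left(- \frac{1}{25}\right)\right) - 8\right) = 81 \left(\left(\frac{13}{5} - \frac{88}{25}\right) - 8\right) = 81 \left(- \frac{23}{25} - 8\right) = 81 \left(- \frac{223}{25}\right) = - \frac{18063}{25}$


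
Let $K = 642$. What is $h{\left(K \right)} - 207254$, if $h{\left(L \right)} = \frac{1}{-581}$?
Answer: $- \frac{120414575}{581} \approx -2.0725 \cdot 10^{5}$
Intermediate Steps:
$h{\left(L \right)} = - \frac{1}{581}$
$h{\left(K \right)} - 207254 = - \frac{1}{581} - 207254 = - \frac{120414575}{581}$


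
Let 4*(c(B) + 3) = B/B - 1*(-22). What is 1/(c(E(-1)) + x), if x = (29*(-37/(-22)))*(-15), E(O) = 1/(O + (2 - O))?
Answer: -44/32069 ≈ -0.0013720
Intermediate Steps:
E(O) = ½ (E(O) = 1/2 = ½)
x = -16095/22 (x = (29*(-37*(-1/22)))*(-15) = (29*(37/22))*(-15) = (1073/22)*(-15) = -16095/22 ≈ -731.59)
c(B) = 11/4 (c(B) = -3 + (B/B - 1*(-22))/4 = -3 + (1 + 22)/4 = -3 + (¼)*23 = -3 + 23/4 = 11/4)
1/(c(E(-1)) + x) = 1/(11/4 - 16095/22) = 1/(-32069/44) = -44/32069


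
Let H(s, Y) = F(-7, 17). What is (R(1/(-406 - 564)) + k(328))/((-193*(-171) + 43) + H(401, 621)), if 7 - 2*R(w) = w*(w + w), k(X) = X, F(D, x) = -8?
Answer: 311908349/31085454200 ≈ 0.010034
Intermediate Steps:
H(s, Y) = -8
R(w) = 7/2 - w**2 (R(w) = 7/2 - w*(w + w)/2 = 7/2 - w*2*w/2 = 7/2 - w**2)
(R(1/(-406 - 564)) + k(328))/((-193*(-171) + 43) + H(401, 621)) = ((7/2 - (1/(-406 - 564))**2) + 328)/((-193*(-171) + 43) - 8) = ((7/2 - (1/(-970))**2) + 328)/((33003 + 43) - 8) = ((7/2 - (-1/970)**2) + 328)/(33046 - 8) = ((7/2 - 1*1/940900) + 328)/33038 = ((7/2 - 1/940900) + 328)*(1/33038) = (3293149/940900 + 328)*(1/33038) = (311908349/940900)*(1/33038) = 311908349/31085454200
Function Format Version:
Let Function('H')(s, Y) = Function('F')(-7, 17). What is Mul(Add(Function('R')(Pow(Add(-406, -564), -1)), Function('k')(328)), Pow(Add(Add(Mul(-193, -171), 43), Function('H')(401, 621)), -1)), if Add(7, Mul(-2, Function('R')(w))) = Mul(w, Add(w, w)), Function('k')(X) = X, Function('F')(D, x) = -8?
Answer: Rational(311908349, 31085454200) ≈ 0.010034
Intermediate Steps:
Function('H')(s, Y) = -8
Function('R')(w) = Add(Rational(7, 2), Mul(-1, Pow(w, 2))) (Function('R')(w) = Add(Rational(7, 2), Mul(Rational(-1, 2), Mul(w, Add(w, w)))) = Add(Rational(7, 2), Mul(Rational(-1, 2), Mul(w, Mul(2, w)))) = Add(Rational(7, 2), Mul(Rational(-1, 2), Mul(2, Pow(w, 2)))) = Add(Rational(7, 2), Mul(-1, Pow(w, 2))))
Mul(Add(Function('R')(Pow(Add(-406, -564), -1)), Function('k')(328)), Pow(Add(Add(Mul(-193, -171), 43), Function('H')(401, 621)), -1)) = Mul(Add(Add(Rational(7, 2), Mul(-1, Pow(Pow(Add(-406, -564), -1), 2))), 328), Pow(Add(Add(Mul(-193, -171), 43), -8), -1)) = Mul(Add(Add(Rational(7, 2), Mul(-1, Pow(Pow(-970, -1), 2))), 328), Pow(Add(Add(33003, 43), -8), -1)) = Mul(Add(Add(Rational(7, 2), Mul(-1, Pow(Rational(-1, 970), 2))), 328), Pow(Add(33046, -8), -1)) = Mul(Add(Add(Rational(7, 2), Mul(-1, Rational(1, 940900))), 328), Pow(33038, -1)) = Mul(Add(Add(Rational(7, 2), Rational(-1, 940900)), 328), Rational(1, 33038)) = Mul(Add(Rational(3293149, 940900), 328), Rational(1, 33038)) = Mul(Rational(311908349, 940900), Rational(1, 33038)) = Rational(311908349, 31085454200)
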